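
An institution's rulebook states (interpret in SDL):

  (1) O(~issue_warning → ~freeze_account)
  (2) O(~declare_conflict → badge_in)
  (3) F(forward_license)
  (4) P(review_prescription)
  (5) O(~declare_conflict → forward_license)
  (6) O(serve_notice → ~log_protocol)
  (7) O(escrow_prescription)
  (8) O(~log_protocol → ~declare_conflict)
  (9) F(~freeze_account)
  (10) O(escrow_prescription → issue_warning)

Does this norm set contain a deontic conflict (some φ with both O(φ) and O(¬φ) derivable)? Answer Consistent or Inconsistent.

Consistent

Premise 1 is O(~issue_warning → ~freeze_account), but O(~issue_warning) is not derivable from the premises, so it does not yield O(~freeze_account).
So O(~freeze_account) is not derivable, and the apparent clash with O(freeze_account) does not arise.
A world satisfying every obligation exists (e.g. badge_in=false, declare_conflict=true, escrow_prescription=true, forward_license=false, freeze_account=true, issue_warning=true, log_protocol=true, review_prescription=false, serve_notice=false); no atom is both obligatory and forbidden, so the set is consistent.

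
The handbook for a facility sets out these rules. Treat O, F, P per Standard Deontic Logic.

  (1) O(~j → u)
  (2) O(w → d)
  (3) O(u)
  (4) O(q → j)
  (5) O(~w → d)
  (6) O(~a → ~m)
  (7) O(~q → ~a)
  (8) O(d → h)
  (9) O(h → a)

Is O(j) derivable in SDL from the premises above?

By case analysis on ~w: premise 5 gives O(~w → d) and premise 2 gives O(w → d), so O(d) either way.
Premise 8 is O(d → h); since O(d), deontic closure gives O(h).
Applying K to premise 9 (O(h → a)) and O(h) yields O(a).
Premise 7 is O(~q → ~a); contrapositively O(a → q). Since O(a) holds, K gives O(q).
With premise 4, O(q → j), the K-axiom yields O(j).
Premises 1, 3, 6 do not contribute to this derivation.
So O(j) follows.

Yes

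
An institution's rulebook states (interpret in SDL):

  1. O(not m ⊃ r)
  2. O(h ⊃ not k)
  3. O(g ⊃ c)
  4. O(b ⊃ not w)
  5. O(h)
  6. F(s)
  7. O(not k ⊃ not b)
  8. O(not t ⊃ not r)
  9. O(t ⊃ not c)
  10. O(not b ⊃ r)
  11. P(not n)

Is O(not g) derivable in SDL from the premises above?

Premise 5 states O(h) outright.
From O(h) and premise 2, O(h ⊃ not k), we obtain O(not k).
Applying K to premise 7 (O(not k ⊃ not b)) and O(not k) yields O(not b).
From O(not b) and premise 10, O(not b ⊃ r), we obtain O(r).
The contrapositive of premise 8 (O(not t ⊃ not r)) is O(r ⊃ t), and O(r) is already established, so O(t).
With premise 9, O(t ⊃ not c), the K-axiom yields O(not c).
Premise 3 is O(g ⊃ c); contrapositively O(not c ⊃ not g). Since O(not c) holds, K gives O(not g).
Premises 1, 4, 6, 11 do not contribute to this derivation.
So O(not g) follows.

Yes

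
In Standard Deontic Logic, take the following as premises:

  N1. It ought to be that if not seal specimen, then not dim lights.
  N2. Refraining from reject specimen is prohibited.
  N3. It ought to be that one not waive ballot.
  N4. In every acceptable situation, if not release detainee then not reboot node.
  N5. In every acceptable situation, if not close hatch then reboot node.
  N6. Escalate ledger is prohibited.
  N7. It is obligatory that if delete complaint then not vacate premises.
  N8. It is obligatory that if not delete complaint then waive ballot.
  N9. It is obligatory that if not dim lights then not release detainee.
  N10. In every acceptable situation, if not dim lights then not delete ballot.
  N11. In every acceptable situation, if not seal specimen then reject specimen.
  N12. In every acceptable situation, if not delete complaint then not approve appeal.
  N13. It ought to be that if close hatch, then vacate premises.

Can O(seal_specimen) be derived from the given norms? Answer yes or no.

Yes

Premise 3 states O(¬waive_ballot) outright.
Premise 8 is O(¬delete_complaint → waive_ballot); contrapositively O(¬waive_ballot → delete_complaint). Since O(¬waive_ballot) holds, K gives O(delete_complaint).
Premise 7 is O(delete_complaint → ¬vacate_premises); since O(delete_complaint), deontic closure gives O(¬vacate_premises).
Premise 13 is O(close_hatch → vacate_premises); contrapositively O(¬vacate_premises → ¬close_hatch). Since O(¬vacate_premises) holds, K gives O(¬close_hatch).
From O(¬close_hatch) and premise 5, O(¬close_hatch → reboot_node), we obtain O(reboot_node).
Premise 4, O(¬release_detainee → ¬reboot_node), contraposes to O(reboot_node → release_detainee); with O(reboot_node) we get O(release_detainee).
Premise 9, O(¬dim_lights → ¬release_detainee), contraposes to O(release_detainee → dim_lights); with O(release_detainee) we get O(dim_lights).
Premise 1 is O(¬seal_specimen → ¬dim_lights); contrapositively O(dim_lights → seal_specimen). Since O(dim_lights) holds, K gives O(seal_specimen).
Premises 2, 6, 10, 11, 12 do not contribute to this derivation.
So O(seal_specimen) follows.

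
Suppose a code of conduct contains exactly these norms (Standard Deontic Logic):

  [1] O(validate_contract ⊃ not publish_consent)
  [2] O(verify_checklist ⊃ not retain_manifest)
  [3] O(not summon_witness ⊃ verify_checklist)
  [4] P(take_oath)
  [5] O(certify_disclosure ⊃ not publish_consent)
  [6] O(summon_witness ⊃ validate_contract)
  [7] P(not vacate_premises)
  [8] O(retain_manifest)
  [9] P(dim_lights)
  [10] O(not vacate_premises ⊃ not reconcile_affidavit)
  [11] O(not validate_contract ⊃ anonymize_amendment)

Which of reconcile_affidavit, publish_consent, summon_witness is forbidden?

From premise 8 we have O(retain_manifest).
Premise 2, O(verify_checklist ⊃ not retain_manifest), contraposes to O(retain_manifest ⊃ not verify_checklist); with O(retain_manifest) we get O(not verify_checklist).
Premise 3 is O(not summon_witness ⊃ verify_checklist); contrapositively O(not verify_checklist ⊃ summon_witness). Since O(not verify_checklist) holds, K gives O(summon_witness).
With premise 6, O(summon_witness ⊃ validate_contract), the K-axiom yields O(validate_contract).
Premise 1 is O(validate_contract ⊃ not publish_consent); since O(validate_contract), deontic closure gives O(not publish_consent).
So O(not publish_consent) holds, i.e. publish_consent is forbidden. None of the other listed options is forbidden under the premises.

publish_consent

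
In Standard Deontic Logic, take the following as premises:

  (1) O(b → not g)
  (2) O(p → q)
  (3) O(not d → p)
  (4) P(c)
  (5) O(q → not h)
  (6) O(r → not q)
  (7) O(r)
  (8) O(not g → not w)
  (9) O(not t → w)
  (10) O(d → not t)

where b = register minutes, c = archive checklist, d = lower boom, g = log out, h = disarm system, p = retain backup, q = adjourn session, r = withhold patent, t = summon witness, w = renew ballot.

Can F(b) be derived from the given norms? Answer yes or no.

Yes

Premise 7 gives O(r).
Premise 6 is O(r → not q); since O(r), deontic closure gives O(not q).
Premise 2, O(p → q), contraposes to O(not q → not p); with O(not q) we get O(not p).
Premise 3, O(not d → p), contraposes to O(not p → d); with O(not p) we get O(d).
Applying K to premise 10 (O(d → not t)) and O(d) yields O(not t).
Applying K to premise 9 (O(not t → w)) and O(not t) yields O(w).
Premise 8, O(not g → not w), contraposes to O(w → g); with O(w) we get O(g).
Premise 1, O(b → not g), contraposes to O(g → not b); with O(g) we get O(not b).
Premises 4, 5 do not contribute to this derivation.
So O(not b) holds, i.e. F(b). The claim follows.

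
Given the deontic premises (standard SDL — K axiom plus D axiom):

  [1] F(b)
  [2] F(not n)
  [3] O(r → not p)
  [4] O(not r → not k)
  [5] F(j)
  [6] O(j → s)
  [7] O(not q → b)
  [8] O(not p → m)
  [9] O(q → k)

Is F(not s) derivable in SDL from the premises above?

No

Premise 6 is O(j → s), but O(j) is not derivable from the premises, so it does not yield O(s).
No other premise forces O(s). An ideal world satisfying every premise can still have not s true, so F(not s) is not derivable.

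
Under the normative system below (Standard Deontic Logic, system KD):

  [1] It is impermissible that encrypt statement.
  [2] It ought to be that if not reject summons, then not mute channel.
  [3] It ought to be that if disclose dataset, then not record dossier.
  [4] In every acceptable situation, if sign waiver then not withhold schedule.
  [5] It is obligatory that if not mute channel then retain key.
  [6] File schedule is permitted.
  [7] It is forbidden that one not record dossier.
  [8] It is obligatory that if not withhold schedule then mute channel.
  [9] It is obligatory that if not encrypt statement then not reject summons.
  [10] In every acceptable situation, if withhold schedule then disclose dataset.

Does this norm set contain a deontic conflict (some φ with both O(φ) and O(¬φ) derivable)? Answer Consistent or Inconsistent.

Inconsistent

Premise 7, F(¬record_dossier), is equivalent to O(record_dossier).
The contrapositive of premise 3 (O(disclose_dataset → ¬record_dossier)) is O(record_dossier → ¬disclose_dataset), and O(record_dossier) is already established, so O(¬disclose_dataset).
The contrapositive of premise 10 (O(withhold_schedule → disclose_dataset)) is O(¬disclose_dataset → ¬withhold_schedule), and O(¬disclose_dataset) is already established, so O(¬withhold_schedule).
Premise 8 is O(¬withhold_schedule → mute_channel); since O(¬withhold_schedule), deontic closure gives O(mute_channel).
Premise 2 is O(¬reject_summons → ¬mute_channel); contrapositively O(mute_channel → reject_summons). Since O(mute_channel) holds, K gives O(reject_summons).
The contrapositive of premise 9 (O(¬encrypt_statement → ¬reject_summons)) is O(reject_summons → encrypt_statement), and O(reject_summons) is already established, so O(encrypt_statement).
Yet premise 1 is F(encrypt_statement), i.e. O(¬encrypt_statement).
We now have both O(encrypt_statement) and O(¬encrypt_statement) — encrypt_statement is simultaneously obligatory and forbidden, violating the D-axiom.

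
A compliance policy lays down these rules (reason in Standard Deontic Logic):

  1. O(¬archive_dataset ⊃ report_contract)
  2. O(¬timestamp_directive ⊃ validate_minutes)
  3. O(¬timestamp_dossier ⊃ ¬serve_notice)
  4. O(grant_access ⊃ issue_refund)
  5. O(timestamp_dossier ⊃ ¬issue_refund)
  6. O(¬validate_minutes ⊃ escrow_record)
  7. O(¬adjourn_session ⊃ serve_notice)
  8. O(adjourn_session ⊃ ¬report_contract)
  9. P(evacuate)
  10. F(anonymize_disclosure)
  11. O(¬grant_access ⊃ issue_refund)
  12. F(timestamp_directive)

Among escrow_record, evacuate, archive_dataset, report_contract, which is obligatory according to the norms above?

By case analysis on ¬grant_access: premise 11 gives O(¬grant_access ⊃ issue_refund) and premise 4 gives O(grant_access ⊃ issue_refund), so O(issue_refund) either way.
The contrapositive of premise 5 (O(timestamp_dossier ⊃ ¬issue_refund)) is O(issue_refund ⊃ ¬timestamp_dossier), and O(issue_refund) is already established, so O(¬timestamp_dossier).
Premise 3 is O(¬timestamp_dossier ⊃ ¬serve_notice); since O(¬timestamp_dossier), deontic closure gives O(¬serve_notice).
The contrapositive of premise 7 (O(¬adjourn_session ⊃ serve_notice)) is O(¬serve_notice ⊃ adjourn_session), and O(¬serve_notice) is already established, so O(adjourn_session).
Applying K to premise 8 (O(adjourn_session ⊃ ¬report_contract)) and O(adjourn_session) yields O(¬report_contract).
Premise 1, O(¬archive_dataset ⊃ report_contract), contraposes to O(¬report_contract ⊃ archive_dataset); with O(¬report_contract) we get O(archive_dataset).
So O(archive_dataset) holds — archive_dataset is obligatory. None of the other listed options is made obligatory by any chain of premises.

archive_dataset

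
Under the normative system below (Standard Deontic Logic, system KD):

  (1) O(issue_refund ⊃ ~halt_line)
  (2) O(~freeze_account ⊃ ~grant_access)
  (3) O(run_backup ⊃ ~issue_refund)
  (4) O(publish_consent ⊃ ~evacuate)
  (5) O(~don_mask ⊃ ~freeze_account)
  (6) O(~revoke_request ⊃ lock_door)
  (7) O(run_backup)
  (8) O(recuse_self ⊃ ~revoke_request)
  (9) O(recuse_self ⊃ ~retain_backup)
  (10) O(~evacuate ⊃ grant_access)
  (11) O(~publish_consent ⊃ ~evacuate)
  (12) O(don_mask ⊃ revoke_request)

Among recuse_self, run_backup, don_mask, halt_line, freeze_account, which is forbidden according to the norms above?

Premises 11 and 4 are O(~publish_consent ⊃ ~evacuate) and O(publish_consent ⊃ ~evacuate); every ideal world satisfies ~publish_consent or publish_consent, so in either case ~evacuate holds — hence O(~evacuate).
Applying K to premise 10 (O(~evacuate ⊃ grant_access)) and O(~evacuate) yields O(grant_access).
Premise 2, O(~freeze_account ⊃ ~grant_access), contraposes to O(grant_access ⊃ freeze_account); with O(grant_access) we get O(freeze_account).
Premise 5, O(~don_mask ⊃ ~freeze_account), contraposes to O(freeze_account ⊃ don_mask); with O(freeze_account) we get O(don_mask).
Premise 12 is O(don_mask ⊃ revoke_request); since O(don_mask), deontic closure gives O(revoke_request).
The contrapositive of premise 8 (O(recuse_self ⊃ ~revoke_request)) is O(revoke_request ⊃ ~recuse_self), and O(revoke_request) is already established, so O(~recuse_self).
So O(~recuse_self) holds, i.e. recuse_self is forbidden. None of the other listed options is forbidden under the premises.

recuse_self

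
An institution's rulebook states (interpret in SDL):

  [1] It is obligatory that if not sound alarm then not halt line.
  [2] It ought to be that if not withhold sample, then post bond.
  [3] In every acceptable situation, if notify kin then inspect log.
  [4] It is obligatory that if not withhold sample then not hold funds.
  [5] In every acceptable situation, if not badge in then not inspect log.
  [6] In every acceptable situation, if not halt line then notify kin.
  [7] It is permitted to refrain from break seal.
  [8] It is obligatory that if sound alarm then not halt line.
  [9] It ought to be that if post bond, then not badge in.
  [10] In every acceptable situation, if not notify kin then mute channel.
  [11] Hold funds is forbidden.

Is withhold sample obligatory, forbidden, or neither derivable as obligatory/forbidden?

Obligatory

Premises 8 and 1 cover both cases: O(sound_alarm → ¬halt_line) and O(¬sound_alarm → ¬halt_line). Since sound_alarm ∨ ¬sound_alarm is a tautology, O(¬halt_line) follows.
From O(¬halt_line) and premise 6, O(¬halt_line → notify_kin), we obtain O(notify_kin).
From O(notify_kin) and premise 3, O(notify_kin → inspect_log), we obtain O(inspect_log).
Premise 5, O(¬badge_in → ¬inspect_log), contraposes to O(inspect_log → badge_in); with O(inspect_log) we get O(badge_in).
Premise 9, O(post_bond → ¬badge_in), contraposes to O(badge_in → ¬post_bond); with O(badge_in) we get O(¬post_bond).
Premise 2, O(¬withhold_sample → post_bond), contraposes to O(¬post_bond → withhold_sample); with O(¬post_bond) we get O(withhold_sample).
Premises 4, 7, 10, 11 do not contribute to this derivation.
Hence withhold_sample is obligatory.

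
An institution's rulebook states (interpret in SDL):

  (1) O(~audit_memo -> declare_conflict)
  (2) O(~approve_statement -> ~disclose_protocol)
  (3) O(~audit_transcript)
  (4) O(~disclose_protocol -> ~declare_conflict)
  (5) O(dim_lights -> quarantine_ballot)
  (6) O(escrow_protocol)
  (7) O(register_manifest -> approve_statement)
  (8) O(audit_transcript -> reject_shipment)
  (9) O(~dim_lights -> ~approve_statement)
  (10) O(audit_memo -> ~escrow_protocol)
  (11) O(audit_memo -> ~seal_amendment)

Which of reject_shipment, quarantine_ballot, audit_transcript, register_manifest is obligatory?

quarantine_ballot

From premise 6 we have O(escrow_protocol).
The contrapositive of premise 10 (O(audit_memo -> ~escrow_protocol)) is O(escrow_protocol -> ~audit_memo), and O(escrow_protocol) is already established, so O(~audit_memo).
With premise 1, O(~audit_memo -> declare_conflict), the K-axiom yields O(declare_conflict).
Premise 4 is O(~disclose_protocol -> ~declare_conflict); contrapositively O(declare_conflict -> disclose_protocol). Since O(declare_conflict) holds, K gives O(disclose_protocol).
Premise 2, O(~approve_statement -> ~disclose_protocol), contraposes to O(disclose_protocol -> approve_statement); with O(disclose_protocol) we get O(approve_statement).
The contrapositive of premise 9 (O(~dim_lights -> ~approve_statement)) is O(approve_statement -> dim_lights), and O(approve_statement) is already established, so O(dim_lights).
Premise 5 is O(dim_lights -> quarantine_ballot); since O(dim_lights), deontic closure gives O(quarantine_ballot).
So O(quarantine_ballot) holds — quarantine_ballot is obligatory. None of the other listed options is made obligatory by any chain of premises.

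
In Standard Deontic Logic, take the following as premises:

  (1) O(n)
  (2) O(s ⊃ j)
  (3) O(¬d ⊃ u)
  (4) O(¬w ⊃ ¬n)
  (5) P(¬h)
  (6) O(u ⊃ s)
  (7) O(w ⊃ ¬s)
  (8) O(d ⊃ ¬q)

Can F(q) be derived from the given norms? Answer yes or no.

Yes

Premise 1 gives O(n).
Premise 4 is O(¬w ⊃ ¬n); contrapositively O(n ⊃ w). Since O(n) holds, K gives O(w).
From O(w) and premise 7, O(w ⊃ ¬s), we obtain O(¬s).
Premise 6 is O(u ⊃ s); contrapositively O(¬s ⊃ ¬u). Since O(¬s) holds, K gives O(¬u).
The contrapositive of premise 3 (O(¬d ⊃ u)) is O(¬u ⊃ d), and O(¬u) is already established, so O(d).
Applying K to premise 8 (O(d ⊃ ¬q)) and O(d) yields O(¬q).
Premises 2, 5 do not contribute to this derivation.
So O(¬q) holds, i.e. F(q). The claim follows.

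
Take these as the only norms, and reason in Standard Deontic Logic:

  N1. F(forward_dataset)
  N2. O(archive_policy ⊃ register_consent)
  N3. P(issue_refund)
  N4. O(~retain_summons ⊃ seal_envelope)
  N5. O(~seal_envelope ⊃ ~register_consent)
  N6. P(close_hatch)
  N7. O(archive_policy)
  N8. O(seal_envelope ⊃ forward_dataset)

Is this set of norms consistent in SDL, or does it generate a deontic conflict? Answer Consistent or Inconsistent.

Premise 7 gives O(archive_policy).
Applying K to premise 2 (O(archive_policy ⊃ register_consent)) and O(archive_policy) yields O(register_consent).
Premise 5 is O(~seal_envelope ⊃ ~register_consent); contrapositively O(register_consent ⊃ seal_envelope). Since O(register_consent) holds, K gives O(seal_envelope).
Premise 8 is O(seal_envelope ⊃ forward_dataset); since O(seal_envelope), deontic closure gives O(forward_dataset).
Yet premise 1 is F(forward_dataset), i.e. O(~forward_dataset).
We now have both O(forward_dataset) and O(~forward_dataset) — forward_dataset is simultaneously obligatory and forbidden, violating the D-axiom.

Inconsistent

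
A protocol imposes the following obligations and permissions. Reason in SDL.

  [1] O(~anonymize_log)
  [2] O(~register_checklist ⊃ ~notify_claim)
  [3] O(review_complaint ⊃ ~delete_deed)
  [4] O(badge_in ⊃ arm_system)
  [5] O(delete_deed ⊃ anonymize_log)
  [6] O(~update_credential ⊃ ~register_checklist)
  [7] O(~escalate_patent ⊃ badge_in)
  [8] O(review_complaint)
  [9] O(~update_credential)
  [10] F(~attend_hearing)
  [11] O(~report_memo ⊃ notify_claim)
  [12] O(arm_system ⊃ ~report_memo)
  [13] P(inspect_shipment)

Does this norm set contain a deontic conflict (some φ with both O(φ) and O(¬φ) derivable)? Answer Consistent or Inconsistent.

Premise 5 is O(delete_deed ⊃ anonymize_log), but O(delete_deed) is not derivable from the premises, so it does not yield O(anonymize_log).
So O(anonymize_log) is not derivable, and the apparent clash with O(~anonymize_log) does not arise.
A world satisfying every obligation exists (e.g. anonymize_log=false, arm_system=false, attend_hearing=true, badge_in=false, delete_deed=false, escalate_patent=true, inspect_shipment=false, notify_claim=false, register_checklist=false, report_memo=true, review_complaint=true, update_credential=false); no atom is both obligatory and forbidden, so the set is consistent.

Consistent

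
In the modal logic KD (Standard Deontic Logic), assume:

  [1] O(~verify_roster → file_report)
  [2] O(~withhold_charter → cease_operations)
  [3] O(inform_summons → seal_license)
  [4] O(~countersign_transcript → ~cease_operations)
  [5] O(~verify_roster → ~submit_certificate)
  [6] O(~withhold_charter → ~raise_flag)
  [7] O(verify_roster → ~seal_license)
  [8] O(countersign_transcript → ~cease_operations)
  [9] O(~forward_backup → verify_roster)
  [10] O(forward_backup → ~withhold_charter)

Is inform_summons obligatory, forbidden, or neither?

By case analysis on countersign_transcript: premise 8 gives O(countersign_transcript → ~cease_operations) and premise 4 gives O(~countersign_transcript → ~cease_operations), so O(~cease_operations) either way.
The contrapositive of premise 2 (O(~withhold_charter → cease_operations)) is O(~cease_operations → withhold_charter), and O(~cease_operations) is already established, so O(withhold_charter).
Premise 10 is O(forward_backup → ~withhold_charter); contrapositively O(withhold_charter → ~forward_backup). Since O(withhold_charter) holds, K gives O(~forward_backup).
Applying K to premise 9 (O(~forward_backup → verify_roster)) and O(~forward_backup) yields O(verify_roster).
Premise 7 is O(verify_roster → ~seal_license); since O(verify_roster), deontic closure gives O(~seal_license).
Premise 3, O(inform_summons → seal_license), contraposes to O(~seal_license → ~inform_summons); with O(~seal_license) we get O(~inform_summons).
Premises 1, 5, 6 do not contribute to this derivation.
Thus O(~inform_summons), which is F(inform_summons): inform_summons is forbidden.

Forbidden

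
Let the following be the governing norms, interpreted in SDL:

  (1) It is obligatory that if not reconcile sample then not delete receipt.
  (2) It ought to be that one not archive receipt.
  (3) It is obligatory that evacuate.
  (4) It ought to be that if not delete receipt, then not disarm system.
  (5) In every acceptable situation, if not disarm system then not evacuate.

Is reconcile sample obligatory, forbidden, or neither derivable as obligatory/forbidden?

Premise 3 gives O(evacuate).
The contrapositive of premise 5 (O(¬disarm_system → ¬evacuate)) is O(evacuate → disarm_system), and O(evacuate) is already established, so O(disarm_system).
Premise 4 is O(¬delete_receipt → ¬disarm_system); contrapositively O(disarm_system → delete_receipt). Since O(disarm_system) holds, K gives O(delete_receipt).
The contrapositive of premise 1 (O(¬reconcile_sample → ¬delete_receipt)) is O(delete_receipt → reconcile_sample), and O(delete_receipt) is already established, so O(reconcile_sample).
Premise 2 does not contribute to this derivation.
Hence reconcile_sample is obligatory.

Obligatory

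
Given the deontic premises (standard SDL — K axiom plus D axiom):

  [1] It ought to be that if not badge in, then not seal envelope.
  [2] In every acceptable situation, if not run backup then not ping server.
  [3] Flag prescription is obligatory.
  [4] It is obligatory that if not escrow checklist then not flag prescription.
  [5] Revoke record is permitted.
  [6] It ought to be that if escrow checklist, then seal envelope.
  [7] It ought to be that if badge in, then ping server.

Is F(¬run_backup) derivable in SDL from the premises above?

Yes

Premise 3 states O(flag_prescription) outright.
The contrapositive of premise 4 (O(¬escrow_checklist → ¬flag_prescription)) is O(flag_prescription → escrow_checklist), and O(flag_prescription) is already established, so O(escrow_checklist).
Applying K to premise 6 (O(escrow_checklist → seal_envelope)) and O(escrow_checklist) yields O(seal_envelope).
Premise 1 is O(¬badge_in → ¬seal_envelope); contrapositively O(seal_envelope → badge_in). Since O(seal_envelope) holds, K gives O(badge_in).
Applying K to premise 7 (O(badge_in → ping_server)) and O(badge_in) yields O(ping_server).
Premise 2, O(¬run_backup → ¬ping_server), contraposes to O(ping_server → run_backup); with O(ping_server) we get O(run_backup).
Premise 5 does not contribute to this derivation.
So O(run_backup) holds, i.e. F(¬run_backup). The claim follows.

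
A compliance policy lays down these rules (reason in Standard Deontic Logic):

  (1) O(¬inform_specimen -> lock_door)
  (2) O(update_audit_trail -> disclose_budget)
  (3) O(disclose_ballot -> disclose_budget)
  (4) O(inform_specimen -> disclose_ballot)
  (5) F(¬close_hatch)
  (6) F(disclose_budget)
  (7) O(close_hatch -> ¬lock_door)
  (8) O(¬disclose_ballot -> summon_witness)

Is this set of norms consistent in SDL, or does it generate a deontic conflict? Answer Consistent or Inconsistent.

F(¬close_hatch) at premise 5 means O(close_hatch).
Premise 7 is O(close_hatch -> ¬lock_door); since O(close_hatch), deontic closure gives O(¬lock_door).
The contrapositive of premise 1 (O(¬inform_specimen -> lock_door)) is O(¬lock_door -> inform_specimen), and O(¬lock_door) is already established, so O(inform_specimen).
From O(inform_specimen) and premise 4, O(inform_specimen -> disclose_ballot), we obtain O(disclose_ballot).
Premise 3 is O(disclose_ballot -> disclose_budget); since O(disclose_ballot), deontic closure gives O(disclose_budget).
But premise 6, F(disclose_budget), means O(¬disclose_budget).
We now have both O(disclose_budget) and O(¬disclose_budget) — disclose_budget is simultaneously obligatory and forbidden, violating the D-axiom.

Inconsistent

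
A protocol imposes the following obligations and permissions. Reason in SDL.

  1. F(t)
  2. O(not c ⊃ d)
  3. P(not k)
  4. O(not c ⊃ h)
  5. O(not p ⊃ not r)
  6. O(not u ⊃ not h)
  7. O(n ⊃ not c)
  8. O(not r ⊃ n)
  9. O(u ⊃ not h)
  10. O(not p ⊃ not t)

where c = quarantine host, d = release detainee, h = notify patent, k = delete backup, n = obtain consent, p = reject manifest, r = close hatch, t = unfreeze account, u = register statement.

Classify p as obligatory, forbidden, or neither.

Premises 9 and 6 are O(u ⊃ not h) and O(not u ⊃ not h); every ideal world satisfies u or not u, so in either case not h holds — hence O(not h).
Premise 4, O(not c ⊃ h), contraposes to O(not h ⊃ c); with O(not h) we get O(c).
Premise 7 is O(n ⊃ not c); contrapositively O(c ⊃ not n). Since O(c) holds, K gives O(not n).
Premise 8, O(not r ⊃ n), contraposes to O(not n ⊃ r); with O(not n) we get O(r).
The contrapositive of premise 5 (O(not p ⊃ not r)) is O(r ⊃ p), and O(r) is already established, so O(p).
Premises 1, 2, 3, 10 do not contribute to this derivation.
Hence p is obligatory.

Obligatory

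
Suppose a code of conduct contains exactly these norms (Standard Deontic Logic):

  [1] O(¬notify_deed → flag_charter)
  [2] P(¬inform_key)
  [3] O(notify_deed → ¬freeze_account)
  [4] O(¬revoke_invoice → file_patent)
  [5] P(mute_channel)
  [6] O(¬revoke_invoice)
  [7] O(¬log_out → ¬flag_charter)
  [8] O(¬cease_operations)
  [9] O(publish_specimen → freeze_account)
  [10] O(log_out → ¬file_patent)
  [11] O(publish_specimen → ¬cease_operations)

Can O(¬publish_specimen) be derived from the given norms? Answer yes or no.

Premise 6 gives O(¬revoke_invoice).
From O(¬revoke_invoice) and premise 4, O(¬revoke_invoice → file_patent), we obtain O(file_patent).
Premise 10 is O(log_out → ¬file_patent); contrapositively O(file_patent → ¬log_out). Since O(file_patent) holds, K gives O(¬log_out).
Premise 7 is O(¬log_out → ¬flag_charter); since O(¬log_out), deontic closure gives O(¬flag_charter).
The contrapositive of premise 1 (O(¬notify_deed → flag_charter)) is O(¬flag_charter → notify_deed), and O(¬flag_charter) is already established, so O(notify_deed).
Premise 3 is O(notify_deed → ¬freeze_account); since O(notify_deed), deontic closure gives O(¬freeze_account).
Premise 9 is O(publish_specimen → freeze_account); contrapositively O(¬freeze_account → ¬publish_specimen). Since O(¬freeze_account) holds, K gives O(¬publish_specimen).
Premises 2, 5, 8, 11 do not contribute to this derivation.
So O(¬publish_specimen) follows.

Yes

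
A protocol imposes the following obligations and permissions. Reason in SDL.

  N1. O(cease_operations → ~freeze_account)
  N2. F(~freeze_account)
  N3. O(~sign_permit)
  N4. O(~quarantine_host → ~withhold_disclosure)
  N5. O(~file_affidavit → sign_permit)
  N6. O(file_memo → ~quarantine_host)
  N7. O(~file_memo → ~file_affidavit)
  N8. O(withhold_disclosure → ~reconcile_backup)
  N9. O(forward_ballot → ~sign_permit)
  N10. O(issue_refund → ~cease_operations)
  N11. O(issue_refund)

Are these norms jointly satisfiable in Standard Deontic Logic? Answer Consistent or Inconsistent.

Premise 1 is O(cease_operations → ~freeze_account), but O(cease_operations) is not derivable from the premises, so it does not yield O(~freeze_account).
So O(~freeze_account) is not derivable, and the apparent clash with O(freeze_account) does not arise.
A world satisfying every obligation exists (e.g. cease_operations=false, file_affidavit=true, file_memo=true, forward_ballot=false, freeze_account=true, issue_refund=true, quarantine_host=false, reconcile_backup=false, sign_permit=false, withhold_disclosure=false); no atom is both obligatory and forbidden, so the set is consistent.

Consistent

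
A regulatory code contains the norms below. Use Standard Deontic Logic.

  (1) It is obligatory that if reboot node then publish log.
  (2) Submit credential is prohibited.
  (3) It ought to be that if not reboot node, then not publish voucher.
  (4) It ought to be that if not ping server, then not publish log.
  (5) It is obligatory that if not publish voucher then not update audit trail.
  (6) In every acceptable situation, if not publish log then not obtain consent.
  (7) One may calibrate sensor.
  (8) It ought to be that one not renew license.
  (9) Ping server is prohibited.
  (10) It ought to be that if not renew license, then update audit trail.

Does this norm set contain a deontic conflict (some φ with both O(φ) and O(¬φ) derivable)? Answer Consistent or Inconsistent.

Premise 8 gives O(¬renew_license).
Premise 10 is O(¬renew_license → update_audit_trail); since O(¬renew_license), deontic closure gives O(update_audit_trail).
Premise 5, O(¬publish_voucher → ¬update_audit_trail), contraposes to O(update_audit_trail → publish_voucher); with O(update_audit_trail) we get O(publish_voucher).
The contrapositive of premise 3 (O(¬reboot_node → ¬publish_voucher)) is O(publish_voucher → reboot_node), and O(publish_voucher) is already established, so O(reboot_node).
With premise 1, O(reboot_node → publish_log), the K-axiom yields O(publish_log).
Premise 4 is O(¬ping_server → ¬publish_log); contrapositively O(publish_log → ping_server). Since O(publish_log) holds, K gives O(ping_server).
Yet premise 9 is F(ping_server), i.e. O(¬ping_server).
We now have both O(ping_server) and O(¬ping_server) — ping_server is simultaneously obligatory and forbidden, violating the D-axiom.

Inconsistent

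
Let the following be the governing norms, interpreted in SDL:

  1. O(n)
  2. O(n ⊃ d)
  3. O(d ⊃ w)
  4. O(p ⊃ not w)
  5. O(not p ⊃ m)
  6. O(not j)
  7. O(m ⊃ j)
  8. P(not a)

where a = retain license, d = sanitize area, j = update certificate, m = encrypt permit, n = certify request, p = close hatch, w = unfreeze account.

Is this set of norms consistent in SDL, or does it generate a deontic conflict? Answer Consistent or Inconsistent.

From premise 6 we have O(not j).
Premise 7, O(m ⊃ j), contraposes to O(not j ⊃ not m); with O(not j) we get O(not m).
Premise 5 is O(not p ⊃ m); contrapositively O(not m ⊃ p). Since O(not m) holds, K gives O(p).
With premise 4, O(p ⊃ not w), the K-axiom yields O(not w).
The contrapositive of premise 3 (O(d ⊃ w)) is O(not w ⊃ not d), and O(not w) is already established, so O(not d).
The contrapositive of premise 2 (O(n ⊃ d)) is O(not d ⊃ not n), and O(not d) is already established, so O(not n).
But premise 1 directly asserts O(n).
We now have both O(not n) and O(n) — n is simultaneously obligatory and forbidden, violating the D-axiom.

Inconsistent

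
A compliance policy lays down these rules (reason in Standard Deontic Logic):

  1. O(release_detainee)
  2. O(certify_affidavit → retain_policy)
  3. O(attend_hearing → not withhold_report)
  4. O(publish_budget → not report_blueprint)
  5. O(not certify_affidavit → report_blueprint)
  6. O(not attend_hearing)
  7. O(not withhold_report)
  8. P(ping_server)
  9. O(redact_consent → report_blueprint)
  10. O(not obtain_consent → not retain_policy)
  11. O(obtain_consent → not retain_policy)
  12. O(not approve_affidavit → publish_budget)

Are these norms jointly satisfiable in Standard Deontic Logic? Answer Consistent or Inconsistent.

Consistent

Premise 3 is O(attend_hearing → not withhold_report); even if O(not withhold_report) held, inferring O(attend_hearing) would be affirming the consequent — invalid.
So O(attend_hearing) is not derivable, and the apparent clash with O(not attend_hearing) does not arise.
A world satisfying every obligation exists (e.g. approve_affidavit=true, attend_hearing=false, certify_affidavit=false, obtain_consent=false, ping_server=false, publish_budget=false, redact_consent=false, release_detainee=true, report_blueprint=true, retain_policy=false, withhold_report=false); no atom is both obligatory and forbidden, so the set is consistent.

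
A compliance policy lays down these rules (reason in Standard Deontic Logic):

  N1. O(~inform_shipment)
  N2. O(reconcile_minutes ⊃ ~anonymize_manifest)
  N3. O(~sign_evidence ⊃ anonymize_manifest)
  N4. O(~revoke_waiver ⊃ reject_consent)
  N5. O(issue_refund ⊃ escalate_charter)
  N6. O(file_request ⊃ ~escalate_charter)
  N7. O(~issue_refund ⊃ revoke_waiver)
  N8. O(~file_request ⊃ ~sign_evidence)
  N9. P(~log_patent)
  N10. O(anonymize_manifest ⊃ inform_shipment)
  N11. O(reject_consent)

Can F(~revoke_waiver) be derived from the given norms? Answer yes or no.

Premise 1 gives O(~inform_shipment).
Premise 10 is O(anonymize_manifest ⊃ inform_shipment); contrapositively O(~inform_shipment ⊃ ~anonymize_manifest). Since O(~inform_shipment) holds, K gives O(~anonymize_manifest).
Premise 3, O(~sign_evidence ⊃ anonymize_manifest), contraposes to O(~anonymize_manifest ⊃ sign_evidence); with O(~anonymize_manifest) we get O(sign_evidence).
Premise 8, O(~file_request ⊃ ~sign_evidence), contraposes to O(sign_evidence ⊃ file_request); with O(sign_evidence) we get O(file_request).
Premise 6 is O(file_request ⊃ ~escalate_charter); since O(file_request), deontic closure gives O(~escalate_charter).
The contrapositive of premise 5 (O(issue_refund ⊃ escalate_charter)) is O(~escalate_charter ⊃ ~issue_refund), and O(~escalate_charter) is already established, so O(~issue_refund).
Applying K to premise 7 (O(~issue_refund ⊃ revoke_waiver)) and O(~issue_refund) yields O(revoke_waiver).
Premises 2, 4, 9, 11 do not contribute to this derivation.
So O(revoke_waiver) holds, i.e. F(~revoke_waiver). The claim follows.

Yes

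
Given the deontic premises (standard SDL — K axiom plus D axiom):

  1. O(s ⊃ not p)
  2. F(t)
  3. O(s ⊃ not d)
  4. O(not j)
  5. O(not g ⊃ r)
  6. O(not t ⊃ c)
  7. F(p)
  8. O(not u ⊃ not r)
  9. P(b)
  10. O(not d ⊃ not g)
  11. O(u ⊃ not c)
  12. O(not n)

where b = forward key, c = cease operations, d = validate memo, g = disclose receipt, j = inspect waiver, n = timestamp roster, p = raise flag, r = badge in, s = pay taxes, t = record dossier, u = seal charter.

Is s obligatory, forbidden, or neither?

Premise 2 is F(t), i.e. O(not t).
Premise 6 is O(not t ⊃ c); since O(not t), deontic closure gives O(c).
Premise 11, O(u ⊃ not c), contraposes to O(c ⊃ not u); with O(c) we get O(not u).
From O(not u) and premise 8, O(not u ⊃ not r), we obtain O(not r).
Premise 5, O(not g ⊃ r), contraposes to O(not r ⊃ g); with O(not r) we get O(g).
The contrapositive of premise 10 (O(not d ⊃ not g)) is O(g ⊃ d), and O(g) is already established, so O(d).
Premise 3, O(s ⊃ not d), contraposes to O(d ⊃ not s); with O(d) we get O(not s).
Premises 1, 4, 7, 9, 12 do not contribute to this derivation.
Thus O(not s), which is F(s): s is forbidden.

Forbidden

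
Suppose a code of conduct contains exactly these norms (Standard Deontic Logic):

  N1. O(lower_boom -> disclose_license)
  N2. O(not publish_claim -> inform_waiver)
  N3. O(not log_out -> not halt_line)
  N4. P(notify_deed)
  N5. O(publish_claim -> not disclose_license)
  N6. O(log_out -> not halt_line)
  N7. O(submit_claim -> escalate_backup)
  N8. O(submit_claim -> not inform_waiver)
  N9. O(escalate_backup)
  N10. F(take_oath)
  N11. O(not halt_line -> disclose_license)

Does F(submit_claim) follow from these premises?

Yes

Premises 6 and 3 cover both cases: O(log_out -> not halt_line) and O(not log_out -> not halt_line). Since log_out ∨ not log_out is a tautology, O(not halt_line) follows.
From O(not halt_line) and premise 11, O(not halt_line -> disclose_license), we obtain O(disclose_license).
Premise 5 is O(publish_claim -> not disclose_license); contrapositively O(disclose_license -> not publish_claim). Since O(disclose_license) holds, K gives O(not publish_claim).
From O(not publish_claim) and premise 2, O(not publish_claim -> inform_waiver), we obtain O(inform_waiver).
The contrapositive of premise 8 (O(submit_claim -> not inform_waiver)) is O(inform_waiver -> not submit_claim), and O(inform_waiver) is already established, so O(not submit_claim).
Premises 1, 4, 7, 9, 10 do not contribute to this derivation.
So O(not submit_claim) holds, i.e. F(submit_claim). The claim follows.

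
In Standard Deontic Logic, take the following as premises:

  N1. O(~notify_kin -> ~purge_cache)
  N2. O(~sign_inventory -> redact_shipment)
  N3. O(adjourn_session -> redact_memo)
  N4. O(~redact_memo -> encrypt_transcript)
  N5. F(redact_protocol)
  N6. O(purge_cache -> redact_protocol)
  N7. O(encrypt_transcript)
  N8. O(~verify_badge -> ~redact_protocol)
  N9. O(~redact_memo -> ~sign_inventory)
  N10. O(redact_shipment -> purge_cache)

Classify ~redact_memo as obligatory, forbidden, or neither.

Premise 5 is F(redact_protocol), i.e. O(~redact_protocol).
Premise 6 is O(purge_cache -> redact_protocol); contrapositively O(~redact_protocol -> ~purge_cache). Since O(~redact_protocol) holds, K gives O(~purge_cache).
Premise 10, O(redact_shipment -> purge_cache), contraposes to O(~purge_cache -> ~redact_shipment); with O(~purge_cache) we get O(~redact_shipment).
The contrapositive of premise 2 (O(~sign_inventory -> redact_shipment)) is O(~redact_shipment -> sign_inventory), and O(~redact_shipment) is already established, so O(sign_inventory).
The contrapositive of premise 9 (O(~redact_memo -> ~sign_inventory)) is O(sign_inventory -> redact_memo), and O(sign_inventory) is already established, so O(redact_memo).
Premises 1, 3, 4, 7, 8 do not contribute to this derivation.
Thus O(redact_memo), which is F(~redact_memo): ~redact_memo is forbidden.

Forbidden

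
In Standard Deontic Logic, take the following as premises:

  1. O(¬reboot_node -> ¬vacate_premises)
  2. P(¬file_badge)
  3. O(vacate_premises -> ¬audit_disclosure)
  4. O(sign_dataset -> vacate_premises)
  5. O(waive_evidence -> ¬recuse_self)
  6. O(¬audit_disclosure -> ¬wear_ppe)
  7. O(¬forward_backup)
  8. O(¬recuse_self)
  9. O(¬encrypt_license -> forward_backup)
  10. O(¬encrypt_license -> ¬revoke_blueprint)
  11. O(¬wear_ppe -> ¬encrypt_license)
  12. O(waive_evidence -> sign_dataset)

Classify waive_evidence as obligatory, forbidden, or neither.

Forbidden

Premise 7 gives O(¬forward_backup).
Premise 9 is O(¬encrypt_license -> forward_backup); contrapositively O(¬forward_backup -> encrypt_license). Since O(¬forward_backup) holds, K gives O(encrypt_license).
Premise 11 is O(¬wear_ppe -> ¬encrypt_license); contrapositively O(encrypt_license -> wear_ppe). Since O(encrypt_license) holds, K gives O(wear_ppe).
Premise 6 is O(¬audit_disclosure -> ¬wear_ppe); contrapositively O(wear_ppe -> audit_disclosure). Since O(wear_ppe) holds, K gives O(audit_disclosure).
Premise 3, O(vacate_premises -> ¬audit_disclosure), contraposes to O(audit_disclosure -> ¬vacate_premises); with O(audit_disclosure) we get O(¬vacate_premises).
Premise 4, O(sign_dataset -> vacate_premises), contraposes to O(¬vacate_premises -> ¬sign_dataset); with O(¬vacate_premises) we get O(¬sign_dataset).
The contrapositive of premise 12 (O(waive_evidence -> sign_dataset)) is O(¬sign_dataset -> ¬waive_evidence), and O(¬sign_dataset) is already established, so O(¬waive_evidence).
Premises 1, 2, 5, 8, 10 do not contribute to this derivation.
Thus O(¬waive_evidence), which is F(waive_evidence): waive_evidence is forbidden.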